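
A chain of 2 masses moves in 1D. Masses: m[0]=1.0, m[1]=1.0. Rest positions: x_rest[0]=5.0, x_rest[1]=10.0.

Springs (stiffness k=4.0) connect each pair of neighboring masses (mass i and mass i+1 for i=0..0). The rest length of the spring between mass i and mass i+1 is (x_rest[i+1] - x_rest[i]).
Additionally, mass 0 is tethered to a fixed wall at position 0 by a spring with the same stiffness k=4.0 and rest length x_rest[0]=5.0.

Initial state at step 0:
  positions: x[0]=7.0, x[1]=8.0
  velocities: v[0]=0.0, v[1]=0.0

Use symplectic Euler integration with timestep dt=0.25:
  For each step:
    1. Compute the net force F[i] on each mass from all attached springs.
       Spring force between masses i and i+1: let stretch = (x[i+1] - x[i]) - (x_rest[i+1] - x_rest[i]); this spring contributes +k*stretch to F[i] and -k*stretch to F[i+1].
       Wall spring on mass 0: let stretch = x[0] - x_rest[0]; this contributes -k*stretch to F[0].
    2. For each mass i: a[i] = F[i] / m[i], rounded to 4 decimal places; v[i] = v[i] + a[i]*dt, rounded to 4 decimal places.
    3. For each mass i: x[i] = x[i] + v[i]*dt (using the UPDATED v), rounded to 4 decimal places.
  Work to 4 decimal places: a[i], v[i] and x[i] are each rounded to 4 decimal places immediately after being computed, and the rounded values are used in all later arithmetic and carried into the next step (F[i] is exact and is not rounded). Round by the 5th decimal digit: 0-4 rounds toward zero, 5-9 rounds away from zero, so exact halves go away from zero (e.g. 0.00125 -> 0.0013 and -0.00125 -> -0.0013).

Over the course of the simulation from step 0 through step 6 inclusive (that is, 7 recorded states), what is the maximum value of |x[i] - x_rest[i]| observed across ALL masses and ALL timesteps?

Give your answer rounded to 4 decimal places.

Answer: 2.6562

Derivation:
Step 0: x=[7.0000 8.0000] v=[0.0000 0.0000]
Step 1: x=[5.5000 9.0000] v=[-6.0000 4.0000]
Step 2: x=[3.5000 10.3750] v=[-8.0000 5.5000]
Step 3: x=[2.3438 11.2813] v=[-4.6250 3.6250]
Step 4: x=[2.8360 11.2032] v=[1.9687 -0.3125]
Step 5: x=[4.7110 10.2833] v=[7.4999 -3.6797]
Step 6: x=[6.8013 9.2203] v=[8.3612 -4.2520]
Max displacement = 2.6562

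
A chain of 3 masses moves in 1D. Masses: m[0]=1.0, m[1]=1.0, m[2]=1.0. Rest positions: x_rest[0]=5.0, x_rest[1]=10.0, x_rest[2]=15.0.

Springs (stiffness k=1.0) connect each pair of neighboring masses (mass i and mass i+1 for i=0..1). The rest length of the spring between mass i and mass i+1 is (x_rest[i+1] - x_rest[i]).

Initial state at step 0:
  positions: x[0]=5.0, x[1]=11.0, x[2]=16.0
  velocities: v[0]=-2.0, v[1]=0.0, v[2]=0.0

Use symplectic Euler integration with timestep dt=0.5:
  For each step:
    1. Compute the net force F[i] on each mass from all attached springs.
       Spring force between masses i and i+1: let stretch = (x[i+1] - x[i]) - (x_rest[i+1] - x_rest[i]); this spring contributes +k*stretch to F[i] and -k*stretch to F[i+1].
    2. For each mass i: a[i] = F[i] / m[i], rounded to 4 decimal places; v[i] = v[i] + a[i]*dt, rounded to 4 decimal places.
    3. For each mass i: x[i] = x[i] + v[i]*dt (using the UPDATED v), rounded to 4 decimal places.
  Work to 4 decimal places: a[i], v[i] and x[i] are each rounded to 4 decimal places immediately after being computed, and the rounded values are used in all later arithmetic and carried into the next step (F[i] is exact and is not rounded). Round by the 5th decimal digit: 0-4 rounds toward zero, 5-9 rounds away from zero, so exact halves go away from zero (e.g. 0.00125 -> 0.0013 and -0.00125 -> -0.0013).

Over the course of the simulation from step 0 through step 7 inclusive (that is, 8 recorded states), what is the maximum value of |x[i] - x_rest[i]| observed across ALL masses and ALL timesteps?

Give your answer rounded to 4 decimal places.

Step 0: x=[5.0000 11.0000 16.0000] v=[-2.0000 0.0000 0.0000]
Step 1: x=[4.2500 10.7500 16.0000] v=[-1.5000 -0.5000 0.0000]
Step 2: x=[3.8750 10.1875 15.9375] v=[-0.7500 -1.1250 -0.1250]
Step 3: x=[3.8281 9.4844 15.6875] v=[-0.0938 -1.4063 -0.5000]
Step 4: x=[3.9453 8.9180 15.1367] v=[0.2344 -1.1329 -1.1016]
Step 5: x=[4.0557 8.6631 14.2812] v=[0.2208 -0.5099 -1.7110]
Step 6: x=[4.0680 8.6608 13.2712] v=[0.0245 -0.0046 -2.0201]
Step 7: x=[3.9785 8.6629 12.3586] v=[-0.1791 0.0042 -1.8253]
Max displacement = 2.6414

Answer: 2.6414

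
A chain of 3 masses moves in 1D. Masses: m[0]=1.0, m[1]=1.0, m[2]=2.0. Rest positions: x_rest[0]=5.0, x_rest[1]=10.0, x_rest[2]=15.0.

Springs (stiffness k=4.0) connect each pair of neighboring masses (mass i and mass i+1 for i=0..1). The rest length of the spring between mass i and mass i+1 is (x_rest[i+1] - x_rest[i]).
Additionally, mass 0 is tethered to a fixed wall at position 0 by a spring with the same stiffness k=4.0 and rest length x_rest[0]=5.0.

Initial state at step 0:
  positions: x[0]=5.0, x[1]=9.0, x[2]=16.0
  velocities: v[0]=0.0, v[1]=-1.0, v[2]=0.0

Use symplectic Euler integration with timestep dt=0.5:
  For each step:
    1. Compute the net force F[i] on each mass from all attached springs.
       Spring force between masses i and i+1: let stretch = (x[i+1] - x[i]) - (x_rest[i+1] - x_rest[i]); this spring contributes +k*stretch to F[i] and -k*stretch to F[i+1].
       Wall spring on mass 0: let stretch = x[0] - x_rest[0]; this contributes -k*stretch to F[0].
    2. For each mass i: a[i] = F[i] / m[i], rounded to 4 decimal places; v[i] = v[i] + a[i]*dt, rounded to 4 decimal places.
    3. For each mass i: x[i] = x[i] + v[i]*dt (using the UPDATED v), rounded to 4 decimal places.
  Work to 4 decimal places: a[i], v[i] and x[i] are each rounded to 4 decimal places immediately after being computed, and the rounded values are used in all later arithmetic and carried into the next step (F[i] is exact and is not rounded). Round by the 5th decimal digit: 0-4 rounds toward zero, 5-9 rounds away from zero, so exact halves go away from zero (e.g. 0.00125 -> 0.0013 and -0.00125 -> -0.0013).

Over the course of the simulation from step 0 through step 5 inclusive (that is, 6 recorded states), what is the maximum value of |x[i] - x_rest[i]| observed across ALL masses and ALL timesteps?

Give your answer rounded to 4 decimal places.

Step 0: x=[5.0000 9.0000 16.0000] v=[0.0000 -1.0000 0.0000]
Step 1: x=[4.0000 11.5000 15.0000] v=[-2.0000 5.0000 -2.0000]
Step 2: x=[6.5000 10.0000 14.7500] v=[5.0000 -3.0000 -0.5000]
Step 3: x=[6.0000 9.7500 14.6250] v=[-1.0000 -0.5000 -0.2500]
Step 4: x=[3.2500 10.6250 14.5625] v=[-5.5000 1.7500 -0.1250]
Step 5: x=[4.6250 8.0625 15.0313] v=[2.7500 -5.1250 0.9375]
Max displacement = 1.9375

Answer: 1.9375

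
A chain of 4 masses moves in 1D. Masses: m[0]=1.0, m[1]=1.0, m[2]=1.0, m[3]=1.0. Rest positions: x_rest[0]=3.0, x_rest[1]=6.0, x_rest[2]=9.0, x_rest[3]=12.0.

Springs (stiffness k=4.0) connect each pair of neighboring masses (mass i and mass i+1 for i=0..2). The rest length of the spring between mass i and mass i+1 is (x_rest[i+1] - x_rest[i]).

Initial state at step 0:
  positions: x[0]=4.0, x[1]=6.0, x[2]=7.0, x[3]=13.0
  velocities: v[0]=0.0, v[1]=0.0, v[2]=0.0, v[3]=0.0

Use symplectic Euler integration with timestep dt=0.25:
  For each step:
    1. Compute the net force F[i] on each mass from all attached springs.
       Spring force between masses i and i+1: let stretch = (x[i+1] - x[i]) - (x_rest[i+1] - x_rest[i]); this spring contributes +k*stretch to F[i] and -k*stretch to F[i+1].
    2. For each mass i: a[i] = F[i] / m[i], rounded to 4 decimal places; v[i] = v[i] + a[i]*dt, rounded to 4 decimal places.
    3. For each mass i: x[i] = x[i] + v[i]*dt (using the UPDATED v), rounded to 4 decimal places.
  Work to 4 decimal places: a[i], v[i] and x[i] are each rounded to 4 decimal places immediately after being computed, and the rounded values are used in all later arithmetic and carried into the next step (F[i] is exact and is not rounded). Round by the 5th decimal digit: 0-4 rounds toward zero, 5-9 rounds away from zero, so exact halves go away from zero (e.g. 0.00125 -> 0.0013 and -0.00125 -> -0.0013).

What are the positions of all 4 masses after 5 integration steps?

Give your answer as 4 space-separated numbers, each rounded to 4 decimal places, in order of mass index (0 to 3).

Answer: 1.8790 7.1602 9.2774 11.6837

Derivation:
Step 0: x=[4.0000 6.0000 7.0000 13.0000] v=[0.0000 0.0000 0.0000 0.0000]
Step 1: x=[3.7500 5.7500 8.2500 12.2500] v=[-1.0000 -1.0000 5.0000 -3.0000]
Step 2: x=[3.2500 5.6250 9.8750 11.2500] v=[-2.0000 -0.5000 6.5000 -4.0000]
Step 3: x=[2.5938 5.9688 10.7813 10.6563] v=[-2.6250 1.3750 3.6250 -2.3750]
Step 4: x=[2.0313 6.6719 10.4532 10.8438] v=[-2.2500 2.8125 -1.3125 0.7500]
Step 5: x=[1.8790 7.1602 9.2774 11.6837] v=[-0.6094 1.9532 -4.7032 3.3594]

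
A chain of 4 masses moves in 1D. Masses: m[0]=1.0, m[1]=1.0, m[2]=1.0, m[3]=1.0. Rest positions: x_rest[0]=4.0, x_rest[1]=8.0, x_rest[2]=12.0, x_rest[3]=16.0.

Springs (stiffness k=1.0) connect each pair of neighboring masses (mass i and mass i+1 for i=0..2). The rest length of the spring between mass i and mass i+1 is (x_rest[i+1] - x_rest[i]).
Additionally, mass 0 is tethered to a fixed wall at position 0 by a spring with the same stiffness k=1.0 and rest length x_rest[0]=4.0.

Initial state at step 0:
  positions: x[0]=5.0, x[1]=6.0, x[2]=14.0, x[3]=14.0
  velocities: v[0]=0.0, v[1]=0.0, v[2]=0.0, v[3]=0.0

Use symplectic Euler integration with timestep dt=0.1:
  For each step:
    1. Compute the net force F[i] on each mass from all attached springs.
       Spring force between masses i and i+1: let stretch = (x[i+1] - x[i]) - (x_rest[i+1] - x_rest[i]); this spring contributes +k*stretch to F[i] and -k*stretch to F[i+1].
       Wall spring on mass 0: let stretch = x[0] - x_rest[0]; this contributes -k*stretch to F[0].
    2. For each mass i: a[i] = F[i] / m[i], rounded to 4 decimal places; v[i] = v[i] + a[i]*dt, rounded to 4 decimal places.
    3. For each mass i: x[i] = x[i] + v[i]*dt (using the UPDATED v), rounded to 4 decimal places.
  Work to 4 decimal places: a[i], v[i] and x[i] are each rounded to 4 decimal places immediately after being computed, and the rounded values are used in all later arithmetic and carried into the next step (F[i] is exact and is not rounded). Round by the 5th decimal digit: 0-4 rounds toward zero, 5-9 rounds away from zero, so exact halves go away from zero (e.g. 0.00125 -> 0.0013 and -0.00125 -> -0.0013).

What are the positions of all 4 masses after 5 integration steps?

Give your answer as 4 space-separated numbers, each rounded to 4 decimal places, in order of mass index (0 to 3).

Step 0: x=[5.0000 6.0000 14.0000 14.0000] v=[0.0000 0.0000 0.0000 0.0000]
Step 1: x=[4.9600 6.0700 13.9200 14.0400] v=[-0.4000 0.7000 -0.8000 0.4000]
Step 2: x=[4.8815 6.2074 13.7627 14.1188] v=[-0.7850 1.3740 -1.5730 0.7880]
Step 3: x=[4.7674 6.4071 13.5334 14.2340] v=[-1.1406 1.9969 -2.2929 1.1524]
Step 4: x=[4.6221 6.6617 13.2399 14.3822] v=[-1.4534 2.5456 -2.9355 1.4823]
Step 5: x=[4.4509 6.9617 12.8920 14.5590] v=[-1.7117 2.9995 -3.4791 1.7681]

Answer: 4.4509 6.9617 12.8920 14.5590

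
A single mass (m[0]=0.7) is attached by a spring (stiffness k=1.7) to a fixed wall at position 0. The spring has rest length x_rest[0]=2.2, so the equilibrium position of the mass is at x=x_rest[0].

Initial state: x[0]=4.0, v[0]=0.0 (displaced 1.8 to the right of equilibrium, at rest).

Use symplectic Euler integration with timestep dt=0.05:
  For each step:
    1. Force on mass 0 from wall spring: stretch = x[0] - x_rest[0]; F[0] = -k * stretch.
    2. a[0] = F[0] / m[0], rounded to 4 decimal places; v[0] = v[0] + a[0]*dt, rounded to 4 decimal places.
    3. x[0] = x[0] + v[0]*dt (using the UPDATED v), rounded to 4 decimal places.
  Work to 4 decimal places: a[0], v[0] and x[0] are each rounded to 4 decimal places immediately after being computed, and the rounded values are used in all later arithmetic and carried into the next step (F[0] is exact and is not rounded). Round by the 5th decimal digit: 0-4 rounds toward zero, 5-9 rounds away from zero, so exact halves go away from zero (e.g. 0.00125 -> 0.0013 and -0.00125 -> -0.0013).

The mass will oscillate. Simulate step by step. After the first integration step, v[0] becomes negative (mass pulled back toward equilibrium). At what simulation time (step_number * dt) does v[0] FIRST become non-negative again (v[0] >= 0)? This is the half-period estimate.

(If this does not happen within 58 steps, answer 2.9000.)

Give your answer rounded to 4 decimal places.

Step 0: x=[4.0000] v=[0.0000]
Step 1: x=[3.9891] v=[-0.2186]
Step 2: x=[3.9673] v=[-0.4359]
Step 3: x=[3.9348] v=[-0.6505]
Step 4: x=[3.8917] v=[-0.8612]
Step 5: x=[3.8384] v=[-1.0666]
Step 6: x=[3.7751] v=[-1.2656]
Step 7: x=[3.7023] v=[-1.4569]
Step 8: x=[3.6203] v=[-1.6393]
Step 9: x=[3.5297] v=[-1.8118]
Step 10: x=[3.4310] v=[-1.9733]
Step 11: x=[3.3249] v=[-2.1228]
Step 12: x=[3.2119] v=[-2.2594]
Step 13: x=[3.0928] v=[-2.3823]
Step 14: x=[2.9683] v=[-2.4907]
Step 15: x=[2.8391] v=[-2.5840]
Step 16: x=[2.7060] v=[-2.6616]
Step 17: x=[2.5699] v=[-2.7230]
Step 18: x=[2.4315] v=[-2.7679]
Step 19: x=[2.2917] v=[-2.7960]
Step 20: x=[2.1513] v=[-2.8071]
Step 21: x=[2.0112] v=[-2.8012]
Step 22: x=[1.8723] v=[-2.7783]
Step 23: x=[1.7354] v=[-2.7385]
Step 24: x=[1.6013] v=[-2.6821]
Step 25: x=[1.4708] v=[-2.6094]
Step 26: x=[1.3448] v=[-2.5209]
Step 27: x=[1.2239] v=[-2.4171]
Step 28: x=[1.1090] v=[-2.2986]
Step 29: x=[1.0007] v=[-2.1661]
Step 30: x=[0.8997] v=[-2.0205]
Step 31: x=[0.8066] v=[-1.8626]
Step 32: x=[0.7219] v=[-1.6934]
Step 33: x=[0.6462] v=[-1.5139]
Step 34: x=[0.5799] v=[-1.3252]
Step 35: x=[0.5235] v=[-1.1285]
Step 36: x=[0.4773] v=[-0.9249]
Step 37: x=[0.4415] v=[-0.7157]
Step 38: x=[0.4164] v=[-0.5022]
Step 39: x=[0.4021] v=[-0.2856]
Step 40: x=[0.3987] v=[-0.0673]
Step 41: x=[0.4063] v=[0.1514]
First v>=0 after going negative at step 41, time=2.0500

Answer: 2.0500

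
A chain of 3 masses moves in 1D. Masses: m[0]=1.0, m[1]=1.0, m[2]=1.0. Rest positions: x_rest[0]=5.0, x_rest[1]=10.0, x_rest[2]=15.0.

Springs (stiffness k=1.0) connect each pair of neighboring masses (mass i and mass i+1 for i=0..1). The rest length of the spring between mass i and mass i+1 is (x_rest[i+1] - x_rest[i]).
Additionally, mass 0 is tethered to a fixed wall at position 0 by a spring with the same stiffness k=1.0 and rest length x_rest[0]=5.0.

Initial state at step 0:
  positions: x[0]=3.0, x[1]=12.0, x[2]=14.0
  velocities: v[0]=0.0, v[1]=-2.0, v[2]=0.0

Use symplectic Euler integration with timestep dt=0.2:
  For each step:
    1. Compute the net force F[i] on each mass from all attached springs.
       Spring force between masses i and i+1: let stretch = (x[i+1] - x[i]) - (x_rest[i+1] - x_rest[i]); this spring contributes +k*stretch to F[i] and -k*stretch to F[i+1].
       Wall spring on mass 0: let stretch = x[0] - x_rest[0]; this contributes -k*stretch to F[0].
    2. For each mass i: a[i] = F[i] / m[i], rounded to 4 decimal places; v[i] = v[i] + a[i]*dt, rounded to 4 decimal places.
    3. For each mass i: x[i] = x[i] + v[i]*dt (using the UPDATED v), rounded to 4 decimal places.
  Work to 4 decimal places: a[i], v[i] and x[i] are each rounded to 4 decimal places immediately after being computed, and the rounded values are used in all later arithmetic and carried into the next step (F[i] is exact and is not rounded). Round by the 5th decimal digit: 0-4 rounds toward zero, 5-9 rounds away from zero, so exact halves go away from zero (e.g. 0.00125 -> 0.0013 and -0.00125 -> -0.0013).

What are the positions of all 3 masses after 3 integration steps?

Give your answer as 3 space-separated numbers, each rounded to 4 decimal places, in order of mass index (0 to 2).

Step 0: x=[3.0000 12.0000 14.0000] v=[0.0000 -2.0000 0.0000]
Step 1: x=[3.2400 11.3200 14.1200] v=[1.2000 -3.4000 0.6000]
Step 2: x=[3.6736 10.4288 14.3280] v=[2.1680 -4.4560 1.0400]
Step 3: x=[4.2305 9.4234 14.5800] v=[2.7843 -5.0272 1.2602]

Answer: 4.2305 9.4234 14.5800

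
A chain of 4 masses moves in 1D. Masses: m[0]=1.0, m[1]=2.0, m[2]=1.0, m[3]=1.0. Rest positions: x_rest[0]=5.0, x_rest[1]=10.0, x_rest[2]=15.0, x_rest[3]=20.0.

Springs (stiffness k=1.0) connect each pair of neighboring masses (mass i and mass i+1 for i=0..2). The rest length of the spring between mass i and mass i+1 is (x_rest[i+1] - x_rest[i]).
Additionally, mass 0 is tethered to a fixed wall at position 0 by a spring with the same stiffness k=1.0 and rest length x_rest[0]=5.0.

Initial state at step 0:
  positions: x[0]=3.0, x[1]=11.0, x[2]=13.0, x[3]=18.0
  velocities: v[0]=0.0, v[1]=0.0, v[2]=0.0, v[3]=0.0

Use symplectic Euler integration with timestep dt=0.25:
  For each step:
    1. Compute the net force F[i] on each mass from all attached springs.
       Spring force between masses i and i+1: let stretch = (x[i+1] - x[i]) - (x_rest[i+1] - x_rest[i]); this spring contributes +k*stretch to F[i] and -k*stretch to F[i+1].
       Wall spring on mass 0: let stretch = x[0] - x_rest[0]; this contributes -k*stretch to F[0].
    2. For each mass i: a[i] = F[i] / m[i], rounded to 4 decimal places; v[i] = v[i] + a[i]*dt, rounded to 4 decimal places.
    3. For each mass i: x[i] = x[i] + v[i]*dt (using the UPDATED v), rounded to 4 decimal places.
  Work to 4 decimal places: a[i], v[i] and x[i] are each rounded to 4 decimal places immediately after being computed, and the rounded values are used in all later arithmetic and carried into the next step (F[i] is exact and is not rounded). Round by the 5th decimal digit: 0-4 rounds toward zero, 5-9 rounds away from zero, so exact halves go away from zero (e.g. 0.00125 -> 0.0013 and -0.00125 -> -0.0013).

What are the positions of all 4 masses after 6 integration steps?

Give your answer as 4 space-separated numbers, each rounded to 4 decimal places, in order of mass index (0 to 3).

Answer: 6.6293 8.6394 14.9945 18.6004

Derivation:
Step 0: x=[3.0000 11.0000 13.0000 18.0000] v=[0.0000 0.0000 0.0000 0.0000]
Step 1: x=[3.3125 10.8125 13.1875 18.0000] v=[1.2500 -0.7500 0.7500 0.0000]
Step 2: x=[3.8867 10.4649 13.5274 18.0117] v=[2.2969 -1.3906 1.3594 0.0469]
Step 3: x=[4.6292 10.0074 13.9561 18.0557] v=[2.9698 -1.8301 1.7149 0.1758]
Step 4: x=[5.4185 9.5052 14.3943 18.1559] v=[3.1571 -2.0088 1.7526 0.4009]
Step 5: x=[6.1246 9.0281 14.7620 18.3335] v=[2.8242 -1.9085 1.4707 0.7105]
Step 6: x=[6.6293 8.6394 14.9945 18.6004] v=[2.0189 -1.5547 0.9301 1.0676]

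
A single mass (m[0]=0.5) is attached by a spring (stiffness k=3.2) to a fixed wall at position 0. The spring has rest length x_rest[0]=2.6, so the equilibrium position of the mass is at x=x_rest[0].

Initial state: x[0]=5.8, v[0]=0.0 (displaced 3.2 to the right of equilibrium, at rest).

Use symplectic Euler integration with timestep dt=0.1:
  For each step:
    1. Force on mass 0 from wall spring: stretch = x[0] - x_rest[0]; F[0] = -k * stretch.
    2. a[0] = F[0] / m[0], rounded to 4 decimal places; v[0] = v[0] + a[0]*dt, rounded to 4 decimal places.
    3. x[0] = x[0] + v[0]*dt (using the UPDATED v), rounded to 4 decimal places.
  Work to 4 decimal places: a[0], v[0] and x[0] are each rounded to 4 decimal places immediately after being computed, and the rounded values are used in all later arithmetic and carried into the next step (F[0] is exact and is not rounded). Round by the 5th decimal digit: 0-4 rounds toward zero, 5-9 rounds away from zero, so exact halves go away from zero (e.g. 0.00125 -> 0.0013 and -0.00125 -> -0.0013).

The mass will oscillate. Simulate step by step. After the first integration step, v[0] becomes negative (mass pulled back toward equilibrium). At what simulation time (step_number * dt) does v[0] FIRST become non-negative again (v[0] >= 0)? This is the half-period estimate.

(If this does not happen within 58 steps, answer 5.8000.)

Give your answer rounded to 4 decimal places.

Step 0: x=[5.8000] v=[0.0000]
Step 1: x=[5.5952] v=[-2.0480]
Step 2: x=[5.1987] v=[-3.9649]
Step 3: x=[4.6359] v=[-5.6281]
Step 4: x=[3.9428] v=[-6.9311]
Step 5: x=[3.1638] v=[-7.7905]
Step 6: x=[2.3487] v=[-8.1513]
Step 7: x=[1.5497] v=[-7.9905]
Step 8: x=[0.8179] v=[-7.3183]
Step 9: x=[0.2001] v=[-6.1778]
Step 10: x=[-0.2641] v=[-4.6419]
Step 11: x=[-0.5450] v=[-2.8089]
Step 12: x=[-0.6246] v=[-0.7961]
Step 13: x=[-0.4978] v=[1.2676]
First v>=0 after going negative at step 13, time=1.3000

Answer: 1.3000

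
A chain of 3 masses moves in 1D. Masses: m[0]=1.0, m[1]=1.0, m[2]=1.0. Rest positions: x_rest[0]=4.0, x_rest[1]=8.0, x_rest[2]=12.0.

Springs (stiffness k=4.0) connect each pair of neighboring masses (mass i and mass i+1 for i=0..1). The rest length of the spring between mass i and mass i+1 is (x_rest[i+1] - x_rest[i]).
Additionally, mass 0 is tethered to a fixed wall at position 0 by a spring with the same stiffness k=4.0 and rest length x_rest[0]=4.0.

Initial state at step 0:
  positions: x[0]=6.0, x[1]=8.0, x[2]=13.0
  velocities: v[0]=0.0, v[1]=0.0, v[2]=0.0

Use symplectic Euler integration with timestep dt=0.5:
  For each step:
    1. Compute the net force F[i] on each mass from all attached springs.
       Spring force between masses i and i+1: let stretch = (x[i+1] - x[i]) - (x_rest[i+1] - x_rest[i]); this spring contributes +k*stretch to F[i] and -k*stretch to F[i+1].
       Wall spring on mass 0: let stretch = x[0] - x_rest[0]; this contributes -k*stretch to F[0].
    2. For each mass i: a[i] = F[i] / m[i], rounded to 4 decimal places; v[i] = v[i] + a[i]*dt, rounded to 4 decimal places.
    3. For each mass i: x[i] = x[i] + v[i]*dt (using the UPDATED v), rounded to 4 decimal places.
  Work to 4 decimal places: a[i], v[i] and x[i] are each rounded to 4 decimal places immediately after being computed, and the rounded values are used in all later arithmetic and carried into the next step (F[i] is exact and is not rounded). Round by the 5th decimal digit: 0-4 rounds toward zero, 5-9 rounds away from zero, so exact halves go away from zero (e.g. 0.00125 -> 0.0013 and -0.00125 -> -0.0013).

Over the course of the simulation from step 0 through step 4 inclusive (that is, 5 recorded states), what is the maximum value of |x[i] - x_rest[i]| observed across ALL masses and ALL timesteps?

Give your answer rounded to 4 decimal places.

Step 0: x=[6.0000 8.0000 13.0000] v=[0.0000 0.0000 0.0000]
Step 1: x=[2.0000 11.0000 12.0000] v=[-8.0000 6.0000 -2.0000]
Step 2: x=[5.0000 6.0000 14.0000] v=[6.0000 -10.0000 4.0000]
Step 3: x=[4.0000 8.0000 12.0000] v=[-2.0000 4.0000 -4.0000]
Step 4: x=[3.0000 10.0000 10.0000] v=[-2.0000 4.0000 -4.0000]
Max displacement = 3.0000

Answer: 3.0000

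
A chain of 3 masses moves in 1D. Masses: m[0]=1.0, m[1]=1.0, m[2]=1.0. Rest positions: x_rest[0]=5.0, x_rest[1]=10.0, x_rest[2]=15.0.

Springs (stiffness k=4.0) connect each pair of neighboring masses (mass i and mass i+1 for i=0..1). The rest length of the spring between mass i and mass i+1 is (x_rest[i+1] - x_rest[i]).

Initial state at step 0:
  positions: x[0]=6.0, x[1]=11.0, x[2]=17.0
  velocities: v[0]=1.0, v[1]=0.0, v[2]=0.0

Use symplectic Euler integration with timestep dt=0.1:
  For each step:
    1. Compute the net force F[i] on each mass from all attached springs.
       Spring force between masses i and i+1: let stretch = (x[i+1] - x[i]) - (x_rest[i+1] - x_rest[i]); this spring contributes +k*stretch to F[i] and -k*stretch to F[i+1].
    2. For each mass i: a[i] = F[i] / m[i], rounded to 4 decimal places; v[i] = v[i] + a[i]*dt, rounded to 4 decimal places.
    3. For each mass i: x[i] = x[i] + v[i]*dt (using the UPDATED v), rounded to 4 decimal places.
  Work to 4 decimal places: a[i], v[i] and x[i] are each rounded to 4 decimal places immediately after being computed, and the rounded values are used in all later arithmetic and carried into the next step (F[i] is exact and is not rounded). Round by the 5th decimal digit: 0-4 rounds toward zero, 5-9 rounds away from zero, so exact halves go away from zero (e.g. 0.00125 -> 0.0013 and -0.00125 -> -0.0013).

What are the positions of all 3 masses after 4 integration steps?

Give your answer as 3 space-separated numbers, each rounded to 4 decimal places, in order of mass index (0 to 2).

Step 0: x=[6.0000 11.0000 17.0000] v=[1.0000 0.0000 0.0000]
Step 1: x=[6.1000 11.0400 16.9600] v=[1.0000 0.4000 -0.4000]
Step 2: x=[6.1976 11.1192 16.8832] v=[0.9760 0.7920 -0.7680]
Step 3: x=[6.2921 11.2321 16.7758] v=[0.9446 1.1290 -1.0736]
Step 4: x=[6.3842 11.3692 16.6467] v=[0.9206 1.3705 -1.2911]

Answer: 6.3842 11.3692 16.6467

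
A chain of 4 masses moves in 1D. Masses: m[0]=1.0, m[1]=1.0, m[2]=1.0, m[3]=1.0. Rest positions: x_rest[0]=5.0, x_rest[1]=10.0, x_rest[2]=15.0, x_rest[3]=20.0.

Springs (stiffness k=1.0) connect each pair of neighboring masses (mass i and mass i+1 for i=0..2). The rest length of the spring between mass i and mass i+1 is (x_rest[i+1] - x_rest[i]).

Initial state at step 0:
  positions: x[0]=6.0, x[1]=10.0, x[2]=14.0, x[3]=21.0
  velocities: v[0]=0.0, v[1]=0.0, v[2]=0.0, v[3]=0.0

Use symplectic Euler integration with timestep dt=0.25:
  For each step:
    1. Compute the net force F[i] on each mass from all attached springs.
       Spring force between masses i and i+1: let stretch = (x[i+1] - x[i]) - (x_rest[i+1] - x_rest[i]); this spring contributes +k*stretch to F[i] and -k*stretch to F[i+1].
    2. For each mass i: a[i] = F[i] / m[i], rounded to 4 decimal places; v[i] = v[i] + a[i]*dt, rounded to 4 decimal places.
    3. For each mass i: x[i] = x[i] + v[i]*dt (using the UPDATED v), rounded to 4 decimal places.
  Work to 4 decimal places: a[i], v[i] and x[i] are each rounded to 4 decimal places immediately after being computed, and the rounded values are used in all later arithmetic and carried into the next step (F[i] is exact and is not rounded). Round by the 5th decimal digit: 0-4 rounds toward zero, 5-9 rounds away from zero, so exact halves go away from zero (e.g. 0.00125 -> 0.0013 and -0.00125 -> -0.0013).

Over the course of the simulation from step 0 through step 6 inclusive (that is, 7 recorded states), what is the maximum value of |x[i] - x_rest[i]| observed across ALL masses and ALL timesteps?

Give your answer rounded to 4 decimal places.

Step 0: x=[6.0000 10.0000 14.0000 21.0000] v=[0.0000 0.0000 0.0000 0.0000]
Step 1: x=[5.9375 10.0000 14.1875 20.8750] v=[-0.2500 0.0000 0.7500 -0.5000]
Step 2: x=[5.8164 10.0078 14.5313 20.6445] v=[-0.4844 0.0313 1.3750 -0.9219]
Step 3: x=[5.6448 10.0364 14.9744 20.3445] v=[-0.6866 0.1143 1.7724 -1.2002]
Step 4: x=[5.4351 10.0991 15.4445 20.0213] v=[-0.8387 0.2509 1.8804 -1.2927]
Step 5: x=[5.2044 10.2044 15.8666 19.7246] v=[-0.9227 0.4213 1.6883 -1.1869]
Step 6: x=[4.9737 10.3511 16.1759 19.4993] v=[-0.9227 0.5869 1.2373 -0.9014]
Max displacement = 1.1759

Answer: 1.1759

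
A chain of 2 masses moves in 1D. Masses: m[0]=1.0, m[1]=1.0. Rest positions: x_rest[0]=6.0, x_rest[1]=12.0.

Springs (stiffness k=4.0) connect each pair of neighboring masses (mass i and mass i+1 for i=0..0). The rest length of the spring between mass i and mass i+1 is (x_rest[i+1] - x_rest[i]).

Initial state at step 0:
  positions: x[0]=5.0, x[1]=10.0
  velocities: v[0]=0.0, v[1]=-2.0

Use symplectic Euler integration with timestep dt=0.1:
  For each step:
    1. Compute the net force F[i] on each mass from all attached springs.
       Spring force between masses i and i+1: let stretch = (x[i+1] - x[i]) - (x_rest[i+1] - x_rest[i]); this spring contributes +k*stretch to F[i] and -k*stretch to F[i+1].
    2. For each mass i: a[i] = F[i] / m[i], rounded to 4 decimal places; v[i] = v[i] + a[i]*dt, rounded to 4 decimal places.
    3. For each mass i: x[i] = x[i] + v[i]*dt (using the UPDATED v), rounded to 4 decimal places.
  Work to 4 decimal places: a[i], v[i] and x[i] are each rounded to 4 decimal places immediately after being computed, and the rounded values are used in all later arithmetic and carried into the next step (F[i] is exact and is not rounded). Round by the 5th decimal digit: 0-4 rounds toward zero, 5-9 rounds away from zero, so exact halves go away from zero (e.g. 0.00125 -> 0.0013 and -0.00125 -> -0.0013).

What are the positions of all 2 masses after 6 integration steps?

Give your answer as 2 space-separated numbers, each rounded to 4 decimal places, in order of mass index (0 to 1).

Step 0: x=[5.0000 10.0000] v=[0.0000 -2.0000]
Step 1: x=[4.9600 9.8400] v=[-0.4000 -1.6000]
Step 2: x=[4.8752 9.7248] v=[-0.8480 -1.1520]
Step 3: x=[4.7444 9.6556] v=[-1.3082 -0.6918]
Step 4: x=[4.5700 9.6300] v=[-1.7437 -0.2563]
Step 5: x=[4.3580 9.6420] v=[-2.1197 0.1197]
Step 6: x=[4.1174 9.6826] v=[-2.4061 0.4061]

Answer: 4.1174 9.6826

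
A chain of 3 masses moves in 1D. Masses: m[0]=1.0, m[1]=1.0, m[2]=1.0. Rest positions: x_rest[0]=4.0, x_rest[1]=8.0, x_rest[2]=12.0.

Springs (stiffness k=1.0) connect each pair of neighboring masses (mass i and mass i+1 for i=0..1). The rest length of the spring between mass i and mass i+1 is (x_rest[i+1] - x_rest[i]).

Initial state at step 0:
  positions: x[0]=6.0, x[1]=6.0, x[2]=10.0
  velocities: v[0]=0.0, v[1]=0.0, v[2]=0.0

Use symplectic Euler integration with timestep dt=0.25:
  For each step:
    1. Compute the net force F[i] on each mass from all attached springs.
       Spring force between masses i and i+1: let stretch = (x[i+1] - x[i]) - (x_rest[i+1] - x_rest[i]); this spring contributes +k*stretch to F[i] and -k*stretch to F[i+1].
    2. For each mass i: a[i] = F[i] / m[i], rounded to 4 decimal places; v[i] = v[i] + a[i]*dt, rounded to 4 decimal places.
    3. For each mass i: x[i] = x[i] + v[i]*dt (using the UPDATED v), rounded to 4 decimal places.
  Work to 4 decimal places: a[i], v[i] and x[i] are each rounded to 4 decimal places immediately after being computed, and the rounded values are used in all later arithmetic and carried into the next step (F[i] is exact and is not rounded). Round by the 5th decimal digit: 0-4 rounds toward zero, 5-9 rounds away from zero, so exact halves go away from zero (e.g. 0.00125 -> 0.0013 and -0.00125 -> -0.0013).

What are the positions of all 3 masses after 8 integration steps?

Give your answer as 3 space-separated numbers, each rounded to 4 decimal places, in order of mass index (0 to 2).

Step 0: x=[6.0000 6.0000 10.0000] v=[0.0000 0.0000 0.0000]
Step 1: x=[5.7500 6.2500 10.0000] v=[-1.0000 1.0000 0.0000]
Step 2: x=[5.2813 6.7031 10.0156] v=[-1.8750 1.8125 0.0625]
Step 3: x=[4.6514 7.2744 10.0742] v=[-2.5196 2.2852 0.2344]
Step 4: x=[3.9354 7.8568 10.2078] v=[-2.8639 2.3294 0.5345]
Step 5: x=[3.2145 8.3410 10.4445] v=[-2.8836 1.9368 0.9468]
Step 6: x=[2.5640 8.6363 10.7997] v=[-2.6020 1.1811 1.4209]
Step 7: x=[2.0430 8.6873 11.2697] v=[-2.0839 0.2039 1.8801]
Step 8: x=[1.6873 8.4844 11.8283] v=[-1.4228 -0.8116 2.2345]

Answer: 1.6873 8.4844 11.8283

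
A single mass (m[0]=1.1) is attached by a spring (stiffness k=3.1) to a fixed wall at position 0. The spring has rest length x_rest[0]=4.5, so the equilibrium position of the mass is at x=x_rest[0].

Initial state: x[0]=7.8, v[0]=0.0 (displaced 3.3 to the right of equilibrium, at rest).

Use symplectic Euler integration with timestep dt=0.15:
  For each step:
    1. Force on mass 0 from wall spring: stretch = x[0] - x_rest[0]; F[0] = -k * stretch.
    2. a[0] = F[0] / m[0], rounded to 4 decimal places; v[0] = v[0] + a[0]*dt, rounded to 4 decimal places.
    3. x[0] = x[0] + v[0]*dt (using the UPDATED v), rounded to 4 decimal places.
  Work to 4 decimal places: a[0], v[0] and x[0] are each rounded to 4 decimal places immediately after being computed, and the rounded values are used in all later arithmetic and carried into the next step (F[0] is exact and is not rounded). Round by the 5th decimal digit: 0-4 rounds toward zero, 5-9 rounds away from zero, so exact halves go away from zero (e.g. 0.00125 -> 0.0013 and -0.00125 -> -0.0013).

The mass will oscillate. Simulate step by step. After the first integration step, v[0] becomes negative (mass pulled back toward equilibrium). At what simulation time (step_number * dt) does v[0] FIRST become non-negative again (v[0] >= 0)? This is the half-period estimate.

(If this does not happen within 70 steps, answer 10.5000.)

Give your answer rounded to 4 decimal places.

Answer: 1.9500

Derivation:
Step 0: x=[7.8000] v=[0.0000]
Step 1: x=[7.5908] v=[-1.3950]
Step 2: x=[7.1856] v=[-2.7016]
Step 3: x=[6.6101] v=[-3.8369]
Step 4: x=[5.9008] v=[-4.7289]
Step 5: x=[5.1026] v=[-5.3211]
Step 6: x=[4.2662] v=[-5.5758]
Step 7: x=[3.4447] v=[-5.4770]
Step 8: x=[2.6901] v=[-5.0309]
Step 9: x=[2.0502] v=[-4.2658]
Step 10: x=[1.5657] v=[-3.2302]
Step 11: x=[1.2672] v=[-1.9898]
Step 12: x=[1.1737] v=[-0.6232]
Step 13: x=[1.2911] v=[0.7829]
First v>=0 after going negative at step 13, time=1.9500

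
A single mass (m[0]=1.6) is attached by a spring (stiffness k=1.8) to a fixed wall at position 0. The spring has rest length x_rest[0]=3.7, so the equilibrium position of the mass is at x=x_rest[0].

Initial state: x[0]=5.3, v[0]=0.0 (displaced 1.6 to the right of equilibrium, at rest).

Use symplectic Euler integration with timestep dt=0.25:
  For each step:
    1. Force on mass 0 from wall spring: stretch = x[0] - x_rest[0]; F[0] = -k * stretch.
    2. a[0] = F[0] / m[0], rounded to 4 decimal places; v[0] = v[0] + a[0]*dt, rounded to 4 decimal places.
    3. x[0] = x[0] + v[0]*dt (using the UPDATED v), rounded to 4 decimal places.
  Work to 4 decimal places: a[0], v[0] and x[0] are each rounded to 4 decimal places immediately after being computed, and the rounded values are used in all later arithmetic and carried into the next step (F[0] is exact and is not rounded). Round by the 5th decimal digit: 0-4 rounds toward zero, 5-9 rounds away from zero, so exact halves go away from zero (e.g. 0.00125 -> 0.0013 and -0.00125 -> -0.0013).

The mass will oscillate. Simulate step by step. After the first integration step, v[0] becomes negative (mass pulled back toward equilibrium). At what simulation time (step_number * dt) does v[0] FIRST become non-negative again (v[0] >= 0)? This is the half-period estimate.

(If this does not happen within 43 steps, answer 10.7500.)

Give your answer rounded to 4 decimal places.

Answer: 3.0000

Derivation:
Step 0: x=[5.3000] v=[0.0000]
Step 1: x=[5.1875] v=[-0.4500]
Step 2: x=[4.9704] v=[-0.8684]
Step 3: x=[4.6640] v=[-1.2257]
Step 4: x=[4.2898] v=[-1.4968]
Step 5: x=[3.8741] v=[-1.6627]
Step 6: x=[3.4462] v=[-1.7117]
Step 7: x=[3.0361] v=[-1.6403]
Step 8: x=[2.6727] v=[-1.4536]
Step 9: x=[2.3815] v=[-1.1647]
Step 10: x=[2.1830] v=[-0.7939]
Step 11: x=[2.0912] v=[-0.3673]
Step 12: x=[2.1125] v=[0.0852]
First v>=0 after going negative at step 12, time=3.0000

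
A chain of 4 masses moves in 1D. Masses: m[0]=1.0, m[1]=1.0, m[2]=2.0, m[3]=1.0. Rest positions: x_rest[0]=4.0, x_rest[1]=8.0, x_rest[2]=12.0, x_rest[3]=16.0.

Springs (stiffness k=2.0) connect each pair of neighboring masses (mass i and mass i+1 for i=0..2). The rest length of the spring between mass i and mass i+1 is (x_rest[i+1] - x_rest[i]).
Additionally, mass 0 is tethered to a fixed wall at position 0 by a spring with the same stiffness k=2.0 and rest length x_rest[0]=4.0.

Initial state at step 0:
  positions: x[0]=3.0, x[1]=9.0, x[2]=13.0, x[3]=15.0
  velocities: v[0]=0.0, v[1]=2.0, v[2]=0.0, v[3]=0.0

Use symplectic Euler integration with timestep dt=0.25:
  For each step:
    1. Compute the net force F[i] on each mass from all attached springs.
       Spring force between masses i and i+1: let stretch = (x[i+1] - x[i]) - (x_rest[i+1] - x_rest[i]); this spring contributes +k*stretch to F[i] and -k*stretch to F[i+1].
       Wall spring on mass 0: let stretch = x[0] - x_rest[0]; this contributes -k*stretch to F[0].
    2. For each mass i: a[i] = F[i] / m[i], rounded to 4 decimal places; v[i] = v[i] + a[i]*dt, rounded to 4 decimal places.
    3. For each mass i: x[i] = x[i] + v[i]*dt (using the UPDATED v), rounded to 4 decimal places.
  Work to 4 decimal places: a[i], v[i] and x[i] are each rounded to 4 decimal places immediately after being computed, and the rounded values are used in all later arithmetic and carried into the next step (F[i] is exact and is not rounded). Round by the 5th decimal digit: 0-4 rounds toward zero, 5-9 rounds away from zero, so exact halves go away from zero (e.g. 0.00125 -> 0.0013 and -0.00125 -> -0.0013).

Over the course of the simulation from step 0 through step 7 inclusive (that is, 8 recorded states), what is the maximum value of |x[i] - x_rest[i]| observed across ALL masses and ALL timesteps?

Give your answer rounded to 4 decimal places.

Step 0: x=[3.0000 9.0000 13.0000 15.0000] v=[0.0000 2.0000 0.0000 0.0000]
Step 1: x=[3.3750 9.2500 12.8750 15.2500] v=[1.5000 1.0000 -0.5000 1.0000]
Step 2: x=[4.0625 9.2188 12.6719 15.7031] v=[2.7500 -0.1250 -0.8125 1.8125]
Step 3: x=[4.8867 8.9747 12.4424 16.2773] v=[3.2969 -0.9766 -0.9180 2.2969]
Step 4: x=[5.6111 8.6530 12.2359 16.8722] v=[2.8976 -1.2868 -0.8262 2.3795]
Step 5: x=[6.0144 8.3989 12.0952 17.3876] v=[1.6130 -1.0163 -0.5629 2.0614]
Step 6: x=[5.9639 8.3088 12.0542 17.7414] v=[-0.2020 -0.3604 -0.1639 1.4152]
Step 7: x=[5.4610 8.3938 12.1346 17.8843] v=[-2.0115 0.3399 0.3216 0.5716]
Max displacement = 2.0144

Answer: 2.0144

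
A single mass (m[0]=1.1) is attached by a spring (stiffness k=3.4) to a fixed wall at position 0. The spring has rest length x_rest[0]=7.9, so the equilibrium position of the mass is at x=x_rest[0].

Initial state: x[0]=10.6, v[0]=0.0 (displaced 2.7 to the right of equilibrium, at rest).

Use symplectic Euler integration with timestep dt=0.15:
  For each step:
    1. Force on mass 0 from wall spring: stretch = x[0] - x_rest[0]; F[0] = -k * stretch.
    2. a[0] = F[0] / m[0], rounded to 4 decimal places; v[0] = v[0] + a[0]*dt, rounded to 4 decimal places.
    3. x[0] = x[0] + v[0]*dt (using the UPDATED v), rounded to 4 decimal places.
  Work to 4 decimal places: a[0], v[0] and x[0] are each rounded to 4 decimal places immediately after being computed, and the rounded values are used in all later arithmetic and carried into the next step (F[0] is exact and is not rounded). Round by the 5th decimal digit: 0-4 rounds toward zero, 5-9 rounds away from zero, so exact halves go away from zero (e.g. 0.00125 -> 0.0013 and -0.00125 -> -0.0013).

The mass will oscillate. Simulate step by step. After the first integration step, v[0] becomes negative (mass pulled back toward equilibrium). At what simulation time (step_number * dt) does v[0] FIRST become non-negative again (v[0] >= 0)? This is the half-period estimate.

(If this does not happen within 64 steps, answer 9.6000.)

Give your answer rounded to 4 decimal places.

Step 0: x=[10.6000] v=[0.0000]
Step 1: x=[10.4122] v=[-1.2518]
Step 2: x=[10.0497] v=[-2.4166]
Step 3: x=[9.5377] v=[-3.4133]
Step 4: x=[8.9118] v=[-4.1726]
Step 5: x=[8.2155] v=[-4.6417]
Step 6: x=[7.4973] v=[-4.7880]
Step 7: x=[6.8071] v=[-4.6013]
Step 8: x=[6.1929] v=[-4.0946]
Step 9: x=[5.6974] v=[-3.3031]
Step 10: x=[5.3551] v=[-2.2819]
Step 11: x=[5.1898] v=[-1.1020]
Step 12: x=[5.2130] v=[0.1546]
First v>=0 after going negative at step 12, time=1.8000

Answer: 1.8000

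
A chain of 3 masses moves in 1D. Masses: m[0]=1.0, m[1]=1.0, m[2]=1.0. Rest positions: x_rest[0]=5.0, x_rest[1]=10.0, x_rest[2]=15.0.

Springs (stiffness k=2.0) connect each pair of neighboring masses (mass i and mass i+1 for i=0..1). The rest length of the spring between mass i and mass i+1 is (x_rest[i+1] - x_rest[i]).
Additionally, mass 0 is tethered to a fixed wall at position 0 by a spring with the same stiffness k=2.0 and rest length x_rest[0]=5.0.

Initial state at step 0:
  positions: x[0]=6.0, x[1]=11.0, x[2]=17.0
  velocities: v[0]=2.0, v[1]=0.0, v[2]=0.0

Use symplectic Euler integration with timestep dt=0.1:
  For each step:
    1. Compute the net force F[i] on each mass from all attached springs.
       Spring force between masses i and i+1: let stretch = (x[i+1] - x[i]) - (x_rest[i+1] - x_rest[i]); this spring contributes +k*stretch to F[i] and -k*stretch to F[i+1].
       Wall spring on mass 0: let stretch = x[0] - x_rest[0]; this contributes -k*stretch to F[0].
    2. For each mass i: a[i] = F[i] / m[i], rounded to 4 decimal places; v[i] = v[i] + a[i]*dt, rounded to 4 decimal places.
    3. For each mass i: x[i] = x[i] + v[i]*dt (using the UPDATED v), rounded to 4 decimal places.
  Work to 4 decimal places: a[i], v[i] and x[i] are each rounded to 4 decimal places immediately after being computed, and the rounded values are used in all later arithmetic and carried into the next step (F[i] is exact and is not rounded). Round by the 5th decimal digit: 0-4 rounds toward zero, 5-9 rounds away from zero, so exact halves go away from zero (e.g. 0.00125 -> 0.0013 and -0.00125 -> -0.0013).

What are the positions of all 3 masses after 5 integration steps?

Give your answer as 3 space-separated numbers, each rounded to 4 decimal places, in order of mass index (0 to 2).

Step 0: x=[6.0000 11.0000 17.0000] v=[2.0000 0.0000 0.0000]
Step 1: x=[6.1800 11.0200 16.9800] v=[1.8000 0.2000 -0.2000]
Step 2: x=[6.3332 11.0624 16.9408] v=[1.5320 0.4240 -0.3920]
Step 3: x=[6.4543 11.1278 16.8840] v=[1.2112 0.6538 -0.5677]
Step 4: x=[6.5398 11.2148 16.8121] v=[0.8550 0.8703 -0.7189]
Step 5: x=[6.5880 11.3203 16.7283] v=[0.4820 1.0548 -0.8384]

Answer: 6.5880 11.3203 16.7283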